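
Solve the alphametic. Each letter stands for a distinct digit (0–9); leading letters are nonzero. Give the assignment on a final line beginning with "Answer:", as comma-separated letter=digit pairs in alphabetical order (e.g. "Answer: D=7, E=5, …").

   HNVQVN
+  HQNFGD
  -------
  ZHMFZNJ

Step 1. [col 1: N + D ≡ J (mod 10)] J=0 is one option consistent with column 1 (N + D ≡ J (mod 10), carry-in 0) — take it ⇒ J=0.
Step 2. [col 1: N + D ≡ J (mod 10)] N=4 is one option consistent with column 1 (N + D ≡ J (mod 10), carry-in 0) — take it. So N=4.
Step 3. [Z] the sum has 7 digits but both addends have 6; that extra leading digit Z is the final carry, namely 1 ⇒ Z=1.
Step 4. [col 1: N + D ≡ J (mod 10)] column 1 reads N+D+carry(0)=J with N=4, J=0; with digits 0,1,4 already taken and all letters distinct, the only value for D is 6, so D=6.
Step 5. [col 2: V + G ≡ N (mod 10)] several values work for V in column 2 (V + G ≡ N (mod 10), carry-in 1); try V=8. So V=8.
Step 6. [col 2: V + G ≡ N (mod 10)] from column 2 (V=8, N=4, carry-in 1, digits 0,1,4,6,8 already taken and all letters distinct): G must equal 5 ⇒ G=5.
Step 7. [col 3: Q + F ≡ Z (mod 10)] several values work for Q in column 3 (Q + F ≡ Z (mod 10), carry-in 1); try Q=7, so Q=7.
Step 8. [col 3: Q + F ≡ Z (mod 10)] column 3: given Q=7, Z=1, carry-in 1, and digits 0,1,4,5,6,7,8 already taken and all letters distinct, Q+F≡Z (mod 10) forces F=3 ⇒ F=3.
Step 9. [col 5: N + Q ≡ M (mod 10)] column 5: given N=4, Q=7, carry-in 1, and digits 0,1,3,4,5,6,7,8 already taken and all letters distinct, N+Q≡M (mod 10) forces M=2 ⇒ M=2.
Step 10. [col 6: H + H ≡ H (mod 10)] column 6: given nothing yet, carry-in 1, and digits 0,1,2,3,4,5,6,7,8 already taken and all letters distinct, H+H≡H (mod 10) forces H=9, so H=9.

Answer: D=6, F=3, G=5, H=9, J=0, M=2, N=4, Q=7, V=8, Z=1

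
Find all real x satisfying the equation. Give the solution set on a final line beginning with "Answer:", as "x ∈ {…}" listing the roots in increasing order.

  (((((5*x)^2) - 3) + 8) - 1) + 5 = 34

Step 1. [(((((5*x)^2) - 3) + 8) - 1) + 5 = 34] the outer +5 inverts by subtracting 5. So sub: ((((5*x)^2) - 3) + 8) - 1 = 29.
Step 2. [((((5*x)^2) - 3) + 8) - 1 = 29] add 1: x sits inside (… - 1) ⇒ sub: (((5*x)^2) - 3) + 8 = 30.
Step 3. [(((5*x)^2) - 3) + 8 = 30] subtract 8: x sits inside (… + 8) ⇒ sub: ((5*x)^2) - 3 = 22.
Step 4. [((5*x)^2) - 3 = 22] peel the -3: add 3 from each side. So sub: (5*x)^2 = 25.
Step 5. [(5*x)^2 = 25] √ both sides: 25 ≥ 0 gives two branches ⇒ sqrt: 5*x = 5 or -5.
Step 6. [5*x = 5 or -5] divide by the outer 5. So div: x = 1 or -1.

Answer: x ∈ {-1, 1}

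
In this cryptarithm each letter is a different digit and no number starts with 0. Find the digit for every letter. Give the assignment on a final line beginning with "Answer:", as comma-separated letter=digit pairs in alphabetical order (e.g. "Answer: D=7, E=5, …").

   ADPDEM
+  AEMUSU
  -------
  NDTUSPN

Step 1. [col 1: M + U ≡ N (mod 10)] N=1 is one option consistent with column 1 (M + U ≡ N (mod 10), carry-in 0) — take it, so N=1.
Step 2. [col 1: M + U ≡ N (mod 10)] U=2 is one option consistent with column 1 (M + U ≡ N (mod 10), carry-in 0) — take it, so U=2.
Step 3. [col 1: M + U ≡ N (mod 10)] from column 1 (U=2, N=1, carry-in 0, digits 1,2 already taken and all letters distinct): M must equal 9 ⇒ M=9.
Step 4. [col 2: E + S ≡ P (mod 10)] column 2 (E + S ≡ P (mod 10), carry-in 1) doesn't pin E yet; pick E=4 and continue. So E=4.
Step 5. [col 2: E + S ≡ P (mod 10)] no forcing yet in column 2 (carry-in 1); S=8 is free and consistent — try it ⇒ S=8.
Step 6. [col 2: E + S ≡ P (mod 10)] in column 2 we have E+S≡P with carry-in 1; given E=4, S=8 and digits 1,2,4,8,9 already taken and all letters distinct, that pins P to 3 ⇒ P=3.
Step 7. [col 3: D + U ≡ S (mod 10)] column 3 reads D+U+carry(1)=S with U=2, S=8; with digits 1,2,3,4,8,9 already taken and all letters distinct, the only value for D is 5, so D=5.
Step 8. [col 5: D + E ≡ T (mod 10)] in column 5 we have D+E≡T with carry-in 1; given D=5, E=4 and digits 1,2,3,4,5,8,9 already taken and all letters distinct, that pins T to 0. So T=0.
Step 9. [col 6: A + A ≡ D (mod 10)] column 6 reads A+A+carry(1)=D with D=5; with digits 0,1,2,3,4,5,8,9 already taken and all letters distinct, the only value for A is 7 ⇒ A=7.

Answer: A=7, D=5, E=4, M=9, N=1, P=3, S=8, T=0, U=2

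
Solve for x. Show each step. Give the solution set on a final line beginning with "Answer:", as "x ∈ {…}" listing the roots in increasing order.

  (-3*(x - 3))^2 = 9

Step 1. [(-3*(x - 3))^2 = 9] 9 ≥ 0, LHS is (·)² — take ±√. So sqrt: -3*(x - 3) = 3 or -3.
Step 2. [-3*(x - 3) = 3 or -3] divide by the outer -3. So div: x - 3 = -1 or 1.
Step 3. [x - 3 = -1 or 1] -3 is outermost — add 3 both sides ⇒ sub: x = 2 or 4.

Answer: x ∈ {2, 4}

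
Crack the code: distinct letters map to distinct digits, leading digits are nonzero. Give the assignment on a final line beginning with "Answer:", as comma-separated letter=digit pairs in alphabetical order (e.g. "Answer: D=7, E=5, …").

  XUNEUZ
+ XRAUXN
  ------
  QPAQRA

Step 1. [col 1: Z + N ≡ A (mod 10)] column 1 (Z + N ≡ A (mod 10), carry-in 0) doesn't pin A yet; pick A=3 and continue. So A=3.
Step 2. [col 1: Z + N ≡ A (mod 10)] no forcing yet in column 1 (carry-in 0); N=9 is free and consistent — try it ⇒ N=9.
Step 3. [col 1: Z + N ≡ A (mod 10)] from column 1 (N=9, A=3, carry-in 0, digits 3,9 already taken and all letters distinct): Z must equal 4. So Z=4.
Step 4. [col 2: U + X ≡ R (mod 10)] several values work for U in column 2 (U + X ≡ R (mod 10), carry-in 1); try U=8, so U=8.
Step 5. [col 2: U + X ≡ R (mod 10)] R=1 is one option consistent with column 2 (U + X ≡ R (mod 10), carry-in 1) — take it, so R=1.
Step 6. [col 2: U + X ≡ R (mod 10)] column 2: given U=8, R=1, carry-in 1, and digits 1,3,4,8,9 already taken and all letters distinct, U+X≡R (mod 10) forces X=2, so X=2.
Step 7. [col 3: E + U ≡ Q (mod 10)] E=6 is one option consistent with column 3 (E + U ≡ Q (mod 10), carry-in 1) — take it, so E=6.
Step 8. [col 3: E + U ≡ Q (mod 10)] column 3 reads E+U+carry(1)=Q with E=6, U=8; with digits 1,2,3,4,6,8,9 already taken and all letters distinct, the only value for Q is 5 ⇒ Q=5.
Step 9. [col 5: U + R ≡ P (mod 10)] from column 5 (U=8, R=1, carry-in 1, digits 1,2,3,4,5,6,8,9 already taken and all letters distinct): P must equal 0 ⇒ P=0.

Answer: A=3, E=6, N=9, P=0, Q=5, R=1, U=8, X=2, Z=4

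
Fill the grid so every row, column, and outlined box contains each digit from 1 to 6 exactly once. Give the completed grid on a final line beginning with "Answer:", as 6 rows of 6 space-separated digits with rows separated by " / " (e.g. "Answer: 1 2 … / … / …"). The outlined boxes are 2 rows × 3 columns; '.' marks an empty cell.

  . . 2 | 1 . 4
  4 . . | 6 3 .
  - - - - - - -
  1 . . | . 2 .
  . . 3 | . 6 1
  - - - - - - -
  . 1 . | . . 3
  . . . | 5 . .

Step 1. [r2c2∈{5}] r2c2 is down to just 5, so r2c2=5.
Step 2. [r6c6∈{2,6}] 6 has one home in col 6: r6c6. So r6c6=6.
Step 3. [r6c3∈{4}] nothing but 4 survives at r6c3 ⇒ r6c3=4.
Step 4. [r4c4∈{4}] r4c4's peers cover all but 4 ⇒ r4c4=4.
Step 5. [r4c1∈{2,5}] in row 4, 5 fits only at r4c1. So r4c1=5.
Step 6. [r3c3∈{6}] r3c3's peers cover all but 6, so r3c3=6.
Step 7. [r1c2∈{3,6}] 6 has one home in col 2: r1c2, so r1c2=6.
Step 8. [r6c2∈{2,3}] across col 2, 3 lands solely at r6c2 ⇒ r6c2=3.
Step 9. [r6c1∈{2}] r6c1 has the single candidate 2 ⇒ r6c1=2.
Step 10. [r3c6∈{5}] r3c6 has the single candidate 5, so r3c6=5.
Step 11. [r5c4∈{2}] nothing but 2 survives at r5c4. So r5c4=2.
Step 12. [r1c1∈{3}] only 3 remains possible at r1c1. So r1c1=3.
Step 13. [r6c5∈{1}] r6c5 is down to just 1, so r6c5=1.
Step 14. [r3c4∈{3}] r3c4 is down to just 3 ⇒ r3c4=3.
Step 15. [r5c1∈{6}] r5c1 has the single candidate 6. So r5c1=6.
Step 16. [r5c5∈{4}] nothing but 4 survives at r5c5 ⇒ r5c5=4.
Step 17. [r2c3∈{1}] only 1 remains possible at r2c3, so r2c3=1.
Step 18. [r1c5∈{5}] nothing but 5 survives at r1c5, so r1c5=5.
Step 19. [r3c2∈{4}] r3c2 is down to just 4 ⇒ r3c2=4.
Step 20. [r4c2∈{2}] r4c2 is down to just 2 ⇒ r4c2=2.
Step 21. [r5c3∈{5}] only 5 remains possible at r5c3. So r5c3=5.
Step 22. [r2c6∈{2}] r2c6 is down to just 2, so r2c6=2.

Answer: 3 6 2 1 5 4 / 4 5 1 6 3 2 / 1 4 6 3 2 5 / 5 2 3 4 6 1 / 6 1 5 2 4 3 / 2 3 4 5 1 6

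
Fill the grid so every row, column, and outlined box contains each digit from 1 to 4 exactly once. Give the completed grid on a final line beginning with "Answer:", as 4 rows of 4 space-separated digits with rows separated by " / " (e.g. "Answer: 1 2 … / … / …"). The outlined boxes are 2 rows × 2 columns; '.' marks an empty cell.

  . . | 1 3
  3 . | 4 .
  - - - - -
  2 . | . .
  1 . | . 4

Step 1. [r4c2∈{3}] r4c2 has the single candidate 3. So r4c2=3.
Step 2. [r1c2∈{2,4}] in row 1, 2 fits only at r1c2 ⇒ r1c2=2.
Step 3. [r3c3∈{3}] nothing but 3 survives at r3c3, so r3c3=3.
Step 4. [r2c4∈{2}] only 2 remains possible at r2c4. So r2c4=2.
Step 5. [r4c3∈{2}] r4c3 has the single candidate 2. So r4c3=2.
Step 6. [r2c2∈{1}] r2c2 has the single candidate 1. So r2c2=1.
Step 7. [r3c4∈{1}] only 1 remains possible at r3c4, so r3c4=1.
Step 8. [r3c2∈{4}] r3c2's peers cover all but 4. So r3c2=4.
Step 9. [r1c1∈{4}] nothing but 4 survives at r1c1, so r1c1=4.

Answer: 4 2 1 3 / 3 1 4 2 / 2 4 3 1 / 1 3 2 4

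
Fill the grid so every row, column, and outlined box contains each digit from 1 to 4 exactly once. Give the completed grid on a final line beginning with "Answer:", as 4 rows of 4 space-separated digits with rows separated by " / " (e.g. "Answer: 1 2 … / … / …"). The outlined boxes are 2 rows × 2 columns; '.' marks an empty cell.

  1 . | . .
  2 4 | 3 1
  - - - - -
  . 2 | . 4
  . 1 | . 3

Step 1. [r4c3∈{2}] only 2 remains possible at r4c3, so r4c3=2.
Step 2. [r3c1∈{3}] nothing but 3 survives at r3c1, so r3c1=3.
Step 3. [r4c1∈{4}] r4c1 has the single candidate 4, so r4c1=4.
Step 4. [r1c3∈{4}] r1c3's peers cover all but 4 ⇒ r1c3=4.
Step 5. [r1c4∈{2}] r1c4 has the single candidate 2 ⇒ r1c4=2.
Step 6. [r1c2∈{3}] r1c2 has the single candidate 3. So r1c2=3.
Step 7. [r3c3∈{1}] r3c3 has the single candidate 1. So r3c3=1.

Answer: 1 3 4 2 / 2 4 3 1 / 3 2 1 4 / 4 1 2 3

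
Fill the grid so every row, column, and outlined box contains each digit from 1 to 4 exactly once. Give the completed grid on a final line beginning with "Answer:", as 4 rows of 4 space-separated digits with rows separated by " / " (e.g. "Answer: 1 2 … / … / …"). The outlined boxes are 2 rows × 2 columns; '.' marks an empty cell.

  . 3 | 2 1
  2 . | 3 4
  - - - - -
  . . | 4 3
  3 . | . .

Step 1. [r3c2∈{1,2}] in row 3, 2 fits only at r3c2. So r3c2=2.
Step 2. [r4c2∈{1,4}] row 4 places 4 nowhere but r4c2, so r4c2=4.
Step 3. [r4c3∈{1}] r4c3 has the single candidate 1. So r4c3=1.
Step 4. [r3c1∈{1}] r3c1 is down to just 1, so r3c1=1.
Step 5. [r1c1∈{4}] r1c1's peers cover all but 4 ⇒ r1c1=4.
Step 6. [r2c2∈{1}] r2c2 is down to just 1, so r2c2=1.
Step 7. [r4c4∈{2}] nothing but 2 survives at r4c4, so r4c4=2.

Answer: 4 3 2 1 / 2 1 3 4 / 1 2 4 3 / 3 4 1 2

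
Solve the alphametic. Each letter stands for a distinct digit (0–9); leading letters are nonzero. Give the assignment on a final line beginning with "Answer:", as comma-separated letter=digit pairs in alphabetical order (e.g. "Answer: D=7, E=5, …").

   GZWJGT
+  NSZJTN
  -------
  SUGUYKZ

Step 1. [S] S is the leading digit of a 7-digit sum of two 6-digit numbers; the final carry is exactly 1, so S=1.
Step 2. [col 1: T + N ≡ Z (mod 10)] several values work for Z in column 1 (T + N ≡ Z (mod 10), carry-in 0); try Z=5. So Z=5.
Step 3. [col 1: T + N ≡ Z (mod 10)] column 1 (T + N ≡ Z (mod 10), carry-in 0) doesn't pin T yet; pick T=2 and continue ⇒ T=2.
Step 4. [col 1: T + N ≡ Z (mod 10)] from column 1 (T=2, Z=5, carry-in 0, digits 1,2,5 already taken and all letters distinct): N must equal 3, so N=3.
Step 5. [col 2: G + T ≡ K (mod 10)] several values work for K in column 2 (G + T ≡ K (mod 10), carry-in 0); try K=9 ⇒ K=9.
Step 6. [col 2: G + T ≡ K (mod 10)] column 2: given T=2, K=9, carry-in 0, and digits 1,2,3,5,9 already taken and all letters distinct, G+T≡K (mod 10) forces G=7, so G=7.
Step 7. [col 3: J + J ≡ Y (mod 10)] no forcing yet in column 3 (carry-in 0); Y=6 is free and consistent — try it ⇒ Y=6.
Step 8. [col 3: J + J ≡ Y (mod 10)] from column 3 (Y=6, carry-in 0, digits 1,2,3,5,6,7,9 already taken and all letters distinct): J must equal 8 ⇒ J=8.
Step 9. [col 4: W + Z ≡ U (mod 10)] column 4: given Z=5, carry-in 1, and digits 1,2,3,5,6,7,8,9 already taken and all letters distinct, W+Z≡U (mod 10) forces U=0. So U=0.
Step 10. [col 4: W + Z ≡ U (mod 10)] column 4: given Z=5, U=0, carry-in 1, and digits 0,1,2,3,5,6,7,8,9 already taken and all letters distinct, W+Z≡U (mod 10) forces W=4. So W=4.

Answer: G=7, J=8, K=9, N=3, S=1, T=2, U=0, W=4, Y=6, Z=5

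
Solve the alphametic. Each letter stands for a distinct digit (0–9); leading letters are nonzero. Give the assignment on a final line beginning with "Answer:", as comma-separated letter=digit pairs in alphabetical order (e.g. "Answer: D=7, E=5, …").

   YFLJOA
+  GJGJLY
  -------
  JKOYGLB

Step 1. [col 1: A + Y ≡ B (mod 10)] no forcing yet in column 1 (carry-in 0); Y=7 is free and consistent — try it, so Y=7.
Step 2. [col 1: A + Y ≡ B (mod 10)] column 1 (A + Y ≡ B (mod 10), carry-in 0) doesn't pin B yet; pick B=2 and continue, so B=2.
Step 3. [J] adding two 6-digit numbers gives at most 6+1 digits, and here it does — J is that final carry and must be 1 ⇒ J=1.
Step 4. [col 1: A + Y ≡ B (mod 10)] column 1 reads A+Y+carry(0)=B with Y=7, B=2; with digits 1,2,7 already taken and all letters distinct, the only value for A is 5 ⇒ A=5.
Step 5. [col 2: O + L ≡ L (mod 10)] column 2: given nothing yet, carry-in 1, and digits 1,2,5,7 already taken and all letters distinct, O+L≡L (mod 10) forces O=9. So O=9.
Step 6. [col 2: O + L ≡ L (mod 10)] several values work for L in column 2 (O + L ≡ L (mod 10), carry-in 1); try L=4 ⇒ L=4.
Step 7. [col 3: J + J ≡ G (mod 10)] column 3 reads J+J+carry(1)=G with J=1; with digits 1,2,4,5,7,9 already taken and all letters distinct, the only value for G is 3, so G=3.
Step 8. [col 5: F + J ≡ O (mod 10)] in column 5 we have F+J≡O with carry-in 0; given J=1, O=9 and digits 1,2,3,4,5,7,9 already taken and all letters distinct, that pins F to 8. So F=8.
Step 9. [col 6: Y + G ≡ K (mod 10)] from column 6 (Y=7, G=3, carry-in 0, digits 1,2,3,4,5,7,8,9 already taken and all letters distinct): K must equal 0, so K=0.

Answer: A=5, B=2, F=8, G=3, J=1, K=0, L=4, O=9, Y=7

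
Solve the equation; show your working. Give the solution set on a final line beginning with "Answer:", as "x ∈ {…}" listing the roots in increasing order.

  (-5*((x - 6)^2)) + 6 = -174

Step 1. [(-5*((x - 6)^2)) + 6 = -174] the outer +6 inverts by subtracting 6. So sub: -5*((x - 6)^2) = -180.
Step 2. [-5*((x - 6)^2) = -180] -5·(inner) — divide through by -5, so div: (x - 6)^2 = 36.
Step 3. [(x - 6)^2 = 36] 36 ≥ 0, LHS is (·)² — take ±√ ⇒ sqrt: x - 6 = 6 or -6.
Step 4. [x - 6 = 6 or -6] 6 comes off first (add 6), so sub: x = 12 or 0.

Answer: x ∈ {0, 12}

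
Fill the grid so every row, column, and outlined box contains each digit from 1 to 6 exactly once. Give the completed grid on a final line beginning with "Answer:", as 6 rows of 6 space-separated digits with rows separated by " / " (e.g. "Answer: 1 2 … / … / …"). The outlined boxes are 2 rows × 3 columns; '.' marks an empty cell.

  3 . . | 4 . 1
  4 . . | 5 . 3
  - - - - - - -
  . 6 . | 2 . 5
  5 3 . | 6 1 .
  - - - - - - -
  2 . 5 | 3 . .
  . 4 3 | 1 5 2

Step 1. [r4c6∈{4}] only 4 remains possible at r4c6, so r4c6=4.
Step 2. [r4c3∈{2}] r4c3 has the single candidate 2, so r4c3=2.
Step 3. [r1c3∈{6}] nothing but 6 survives at r1c3, so r1c3=6.
Step 4. [r1c5∈{2}] r1c5's peers cover all but 2, so r1c5=2.
Step 5. [r2c3∈{1}] only 1 remains possible at r2c3. So r2c3=1.
Step 6. [r5c5∈{4,6}] across row 5, 4 lands solely at r5c5. So r5c5=4.
Step 7. [r3c3∈{4}] r3c3 is down to just 4. So r3c3=4.
Step 8. [r5c6∈{6}] only 6 remains possible at r5c6, so r5c6=6.
Step 9. [r6c1∈{6}] nothing but 6 survives at r6c1. So r6c1=6.
Step 10. [r1c2∈{5}] r1c2 has the single candidate 5 ⇒ r1c2=5.
Step 11. [r2c2∈{2}] r2c2's peers cover all but 2 ⇒ r2c2=2.
Step 12. [r3c5∈{3}] r3c5 is down to just 3 ⇒ r3c5=3.
Step 13. [r5c2∈{1}] r5c2 is down to just 1 ⇒ r5c2=1.
Step 14. [r3c1∈{1}] r3c1 has the single candidate 1, so r3c1=1.
Step 15. [r2c5∈{6}] only 6 remains possible at r2c5 ⇒ r2c5=6.

Answer: 3 5 6 4 2 1 / 4 2 1 5 6 3 / 1 6 4 2 3 5 / 5 3 2 6 1 4 / 2 1 5 3 4 6 / 6 4 3 1 5 2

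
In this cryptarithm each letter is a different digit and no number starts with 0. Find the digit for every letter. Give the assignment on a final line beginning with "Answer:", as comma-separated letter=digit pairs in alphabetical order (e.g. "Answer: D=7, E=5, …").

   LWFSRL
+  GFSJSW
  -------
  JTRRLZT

Step 1. [col 1: L + W ≡ T (mod 10)] no forcing yet in column 1 (carry-in 0); W=4 is free and consistent — try it ⇒ W=4.
Step 2. [J] J is the leading digit of a 7-digit sum of two 6-digit numbers; the final carry is exactly 1 ⇒ J=1.
Step 3. [col 1: L + W ≡ T (mod 10)] no forcing yet in column 1 (carry-in 0); L=6 is free and consistent — try it, so L=6.
Step 4. [col 1: L + W ≡ T (mod 10)] in column 1 we have L+W≡T with carry-in 0; given L=6, W=4 and digits 1,4,6 already taken and all letters distinct, that pins T to 0. So T=0.
Step 5. [col 2: R + S ≡ Z (mod 10)] no forcing yet in column 2 (carry-in 1); R=2 is free and consistent — try it ⇒ R=2.
Step 6. [col 2: R + S ≡ Z (mod 10)] column 2: given R=2, carry-in 1, and digits 0,1,2,4,6 already taken and all letters distinct, R+S≡Z (mod 10) forces Z=8, so Z=8.
Step 7. [col 2: R + S ≡ Z (mod 10)] column 2 reads R+S+carry(1)=Z with R=2, Z=8; with digits 0,1,2,4,6,8 already taken and all letters distinct, the only value for S is 5. So S=5.
Step 8. [col 4: F + S ≡ R (mod 10)] column 4 reads F+S+carry(0)=R with S=5, R=2; with digits 0,1,2,4,5,6,8 already taken and all letters distinct, the only value for F is 7, so F=7.
Step 9. [col 6: L + G ≡ T (mod 10)] column 6: given L=6, T=0, carry-in 1, and digits 0,1,2,4,5,6,7,8 already taken and all letters distinct, L+G≡T (mod 10) forces G=3. So G=3.

Answer: F=7, G=3, J=1, L=6, R=2, S=5, T=0, W=4, Z=8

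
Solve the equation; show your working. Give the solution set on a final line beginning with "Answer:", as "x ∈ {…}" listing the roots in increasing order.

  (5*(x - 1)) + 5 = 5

Step 1. [(5*(x - 1)) + 5 = 5] +5 is outermost — subtract 5 both sides ⇒ sub: 5*(x - 1) = 0.
Step 2. [5*(x - 1) = 0] 5 out front; divide by 5, so div: x - 1 = 0.
Step 3. [x - 1 = 0] the outer -1 inverts by adding 1, so sub: x = 1.

Answer: x ∈ {1}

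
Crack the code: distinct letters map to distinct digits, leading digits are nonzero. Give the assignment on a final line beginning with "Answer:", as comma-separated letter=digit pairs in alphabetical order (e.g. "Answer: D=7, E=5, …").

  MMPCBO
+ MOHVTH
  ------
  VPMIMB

Step 1. [col 1: O + H ≡ B (mod 10)] B=9 is one option consistent with column 1 (O + H ≡ B (mod 10), carry-in 0) — take it. So B=9.
Step 2. [col 1: O + H ≡ B (mod 10)] several values work for O in column 1 (O + H ≡ B (mod 10), carry-in 0); try O=1, so O=1.
Step 3. [col 1: O + H ≡ B (mod 10)] in column 1 we have O+H≡B with carry-in 0; given O=1, B=9 and digits 1,9 already taken and all letters distinct, that pins H to 8, so H=8.
Step 4. [col 2: B + T ≡ M (mod 10)] M=3 is one option consistent with column 2 (B + T ≡ M (mod 10), carry-in 0) — take it. So M=3.
Step 5. [col 2: B + T ≡ M (mod 10)] in column 2 we have B+T≡M with carry-in 0; given B=9, M=3 and digits 1,3,8,9 already taken and all letters distinct, that pins T to 4 ⇒ T=4.
Step 6. [col 3: C + V ≡ I (mod 10)] V=6 is one option consistent with column 3 (C + V ≡ I (mod 10), carry-in 1) — take it, so V=6.
Step 7. [col 3: C + V ≡ I (mod 10)] I=7 is one option consistent with column 3 (C + V ≡ I (mod 10), carry-in 1) — take it, so I=7.
Step 8. [col 3: C + V ≡ I (mod 10)] from column 3 (V=6, I=7, carry-in 1, digits 1,3,4,6,7,8,9 already taken and all letters distinct): C must equal 0 ⇒ C=0.
Step 9. [col 4: P + H ≡ M (mod 10)] column 4: given H=8, M=3, carry-in 0, and digits 0,1,3,4,6,7,8,9 already taken and all letters distinct, P+H≡M (mod 10) forces P=5, so P=5.

Answer: B=9, C=0, H=8, I=7, M=3, O=1, P=5, T=4, V=6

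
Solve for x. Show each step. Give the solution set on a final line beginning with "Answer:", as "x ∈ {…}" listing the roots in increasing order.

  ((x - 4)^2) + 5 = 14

Step 1. [((x - 4)^2) + 5 = 14] the outer +5 inverts by subtracting 5 ⇒ sub: (x - 4)^2 = 9.
Step 2. [(x - 4)^2 = 9] 9 ≥ 0, LHS is (·)² — take ±√ ⇒ sqrt: x - 4 = 3 or -3.
Step 3. [x - 4 = 3 or -3] peel the -4: add 4 from each side ⇒ sub: x = 7 or 1.

Answer: x ∈ {1, 7}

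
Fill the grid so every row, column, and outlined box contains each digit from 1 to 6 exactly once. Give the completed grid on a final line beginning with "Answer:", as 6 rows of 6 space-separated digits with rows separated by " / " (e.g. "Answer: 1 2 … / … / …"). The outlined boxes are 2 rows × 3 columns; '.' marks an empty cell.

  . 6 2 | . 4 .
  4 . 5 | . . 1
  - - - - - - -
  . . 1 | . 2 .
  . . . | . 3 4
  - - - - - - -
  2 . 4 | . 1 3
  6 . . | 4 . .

Step 1. [r2c2∈{3}] only 3 remains possible at r2c2, so r2c2=3.
Step 2. [r5c2∈{5}] r5c2's peers cover all but 5. So r5c2=5.
Step 3. [r5c4∈{6}] only 6 remains possible at r5c4, so r5c4=6.
Step 4. [r3c4∈{5}] only 5 remains possible at r3c4, so r3c4=5.
Step 5. [r6c6∈{2,5}] 2 has one home in row 6: r6c6, so r6c6=2.
Step 6. [r4c1∈{5}] r4c1 has the single candidate 5. So r4c1=5.
Step 7. [r1c6∈{5}] r1c6 is down to just 5, so r1c6=5.
Step 8. [r6c2∈{1}] nothing but 1 survives at r6c2 ⇒ r6c2=1.
Step 9. [r3c6∈{6}] nothing but 6 survives at r3c6 ⇒ r3c6=6.
Step 10. [r4c3∈{6}] nothing but 6 survives at r4c3 ⇒ r4c3=6.
Step 11. [r1c1∈{1}] r1c1's peers cover all but 1 ⇒ r1c1=1.
Step 12. [r6c5∈{5}] r6c5's peers cover all but 5, so r6c5=5.
Step 13. [r3c2∈{4}] nothing but 4 survives at r3c2, so r3c2=4.
Step 14. [r1c4∈{3}] r1c4 has the single candidate 3, so r1c4=3.
Step 15. [r4c4∈{1}] nothing but 1 survives at r4c4. So r4c4=1.
Step 16. [r4c2∈{2}] nothing but 2 survives at r4c2. So r4c2=2.
Step 17. [r2c5∈{6}] r2c5 is down to just 6, so r2c5=6.
Step 18. [r2c4∈{2}] nothing but 2 survives at r2c4 ⇒ r2c4=2.
Step 19. [r3c1∈{3}] r3c1 has the single candidate 3. So r3c1=3.
Step 20. [r6c3∈{3}] r6c3 is down to just 3 ⇒ r6c3=3.

Answer: 1 6 2 3 4 5 / 4 3 5 2 6 1 / 3 4 1 5 2 6 / 5 2 6 1 3 4 / 2 5 4 6 1 3 / 6 1 3 4 5 2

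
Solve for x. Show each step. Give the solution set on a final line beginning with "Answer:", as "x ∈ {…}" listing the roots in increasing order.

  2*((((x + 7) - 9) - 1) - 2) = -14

Step 1. [2*((((x + 7) - 9) - 1) - 2) = -14] 2 out front; divide by 2 ⇒ div: (((x + 7) - 9) - 1) - 2 = -7.
Step 2. [(((x + 7) - 9) - 1) - 2 = -7] -2 is outermost — add 2 both sides, so sub: ((x + 7) - 9) - 1 = -5.
Step 3. [((x + 7) - 9) - 1 = -5] add 1: x sits inside (… - 1), so sub: (x + 7) - 9 = -4.
Step 4. [(x + 7) - 9 = -4] the outer -9 inverts by adding 9. So sub: x + 7 = 5.
Step 5. [x + 7 = 5] peel the +7: subtract 7 from each side. So sub: x = -2.

Answer: x ∈ {-2}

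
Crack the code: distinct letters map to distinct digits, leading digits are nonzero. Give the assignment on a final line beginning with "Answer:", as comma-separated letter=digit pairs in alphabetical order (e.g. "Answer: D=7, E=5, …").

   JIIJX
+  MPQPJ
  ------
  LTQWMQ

Step 1. [col 1: X + J ≡ Q (mod 10)] Q=0 is one option consistent with column 1 (X + J ≡ Q (mod 10), carry-in 0) — take it, so Q=0.
Step 2. [L] adding two 5-digit numbers gives at most 5+1 digits, and here it does — L is that final carry and must be 1 ⇒ L=1.
Step 3. [col 1: X + J ≡ Q (mod 10)] column 1 (X + J ≡ Q (mod 10), carry-in 0) doesn't pin X yet; pick X=2 and continue. So X=2.
Step 4. [col 1: X + J ≡ Q (mod 10)] from column 1 (X=2, Q=0, carry-in 0, digits 0,1,2 already taken and all letters distinct): J must equal 8, so J=8.
Step 5. [col 2: J + P ≡ M (mod 10)] column 2 (J + P ≡ M (mod 10), carry-in 1) doesn't pin M yet; pick M=6 and continue. So M=6.
Step 6. [col 2: J + P ≡ M (mod 10)] in column 2 we have J+P≡M with carry-in 1; given J=8, M=6 and digits 0,1,2,6,8 already taken and all letters distinct, that pins P to 7. So P=7.
Step 7. [col 3: I + Q ≡ W (mod 10)] column 3 (I + Q ≡ W (mod 10), carry-in 1) doesn't pin W yet; pick W=4 and continue ⇒ W=4.
Step 8. [col 3: I + Q ≡ W (mod 10)] from column 3 (Q=0, W=4, carry-in 1, digits 0,1,2,4,6,7,8 already taken and all letters distinct): I must equal 3. So I=3.
Step 9. [col 5: J + M ≡ T (mod 10)] in column 5 we have J+M≡T with carry-in 1; given J=8, M=6 and digits 0,1,2,3,4,6,7,8 already taken and all letters distinct, that pins T to 5, so T=5.

Answer: I=3, J=8, L=1, M=6, P=7, Q=0, T=5, W=4, X=2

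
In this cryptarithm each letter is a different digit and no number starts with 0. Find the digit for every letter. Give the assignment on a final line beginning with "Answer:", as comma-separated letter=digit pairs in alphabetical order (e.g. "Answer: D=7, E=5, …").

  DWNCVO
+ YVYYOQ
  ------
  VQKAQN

Step 1. [col 1: O + Q ≡ N (mod 10)] column 1 (O + Q ≡ N (mod 10), carry-in 0) doesn't pin N yet; pick N=4 and continue, so N=4.
Step 2. [col 1: O + Q ≡ N (mod 10)] no forcing yet in column 1 (carry-in 0); O=5 is free and consistent — try it ⇒ O=5.
Step 3. [col 1: O + Q ≡ N (mod 10)] column 1: given O=5, N=4, carry-in 0, and digits 4,5 already taken and all letters distinct, O+Q≡N (mod 10) forces Q=9, so Q=9.
Step 4. [col 2: V + O ≡ Q (mod 10)] in column 2 we have V+O≡Q with carry-in 1; given O=5, Q=9 and digits 4,5,9 already taken and all letters distinct, that pins V to 3. So V=3.
Step 5. [col 3: C + Y ≡ A (mod 10)] no forcing yet in column 3 (carry-in 0); Y=2 is free and consistent — try it. So Y=2.
Step 6. [col 3: C + Y ≡ A (mod 10)] column 3 (C + Y ≡ A (mod 10), carry-in 0) doesn't pin A yet; pick A=0 and continue, so A=0.
Step 7. [col 3: C + Y ≡ A (mod 10)] column 3: given Y=2, A=0, carry-in 0, and digits 0,2,3,4,5,9 already taken and all letters distinct, C+Y≡A (mod 10) forces C=8, so C=8.
Step 8. [col 4: N + Y ≡ K (mod 10)] column 4 reads N+Y+carry(1)=K with N=4, Y=2; with digits 0,2,3,4,5,8,9 already taken and all letters distinct, the only value for K is 7, so K=7.
Step 9. [col 5: W + V ≡ Q (mod 10)] from column 5 (V=3, Q=9, carry-in 0, digits 0,2,3,4,5,7,8,9 already taken and all letters distinct): W must equal 6. So W=6.
Step 10. [col 6: D + Y ≡ V (mod 10)] column 6: given Y=2, V=3, carry-in 0, and digits 0,2,3,4,5,6,7,8,9 already taken and all letters distinct, D+Y≡V (mod 10) forces D=1, so D=1.

Answer: A=0, C=8, D=1, K=7, N=4, O=5, Q=9, V=3, W=6, Y=2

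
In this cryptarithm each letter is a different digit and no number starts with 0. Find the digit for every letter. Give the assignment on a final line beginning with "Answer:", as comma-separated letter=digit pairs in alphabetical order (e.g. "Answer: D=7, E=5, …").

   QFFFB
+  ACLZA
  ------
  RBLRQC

Step 1. [R] R is the leading digit of a 6-digit sum of two 5-digit numbers; the final carry is exactly 1, so R=1.
Step 2. [col 1: B + A ≡ C (mod 10)] several values work for A in column 1 (B + A ≡ C (mod 10), carry-in 0); try A=9 ⇒ A=9.
Step 3. [col 1: B + A ≡ C (mod 10)] no forcing yet in column 1 (carry-in 0); C=4 is free and consistent — try it ⇒ C=4.
Step 4. [col 1: B + A ≡ C (mod 10)] column 1 reads B+A+carry(0)=C with A=9, C=4; with digits 1,4,9 already taken and all letters distinct, the only value for B is 5, so B=5.
Step 5. [col 2: F + Z ≡ Q (mod 10)] F=3 is one option consistent with column 2 (F + Z ≡ Q (mod 10), carry-in 1) — take it, so F=3.
Step 6. [col 2: F + Z ≡ Q (mod 10)] column 2 (F + Z ≡ Q (mod 10), carry-in 1) doesn't pin Z yet; pick Z=2 and continue. So Z=2.
Step 7. [col 2: F + Z ≡ Q (mod 10)] column 2: given F=3, Z=2, carry-in 1, and digits 1,2,3,4,5,9 already taken and all letters distinct, F+Z≡Q (mod 10) forces Q=6, so Q=6.
Step 8. [col 3: F + L ≡ R (mod 10)] column 3 reads F+L+carry(0)=R with F=3, R=1; with digits 1,2,3,4,5,6,9 already taken and all letters distinct, the only value for L is 8 ⇒ L=8.

Answer: A=9, B=5, C=4, F=3, L=8, Q=6, R=1, Z=2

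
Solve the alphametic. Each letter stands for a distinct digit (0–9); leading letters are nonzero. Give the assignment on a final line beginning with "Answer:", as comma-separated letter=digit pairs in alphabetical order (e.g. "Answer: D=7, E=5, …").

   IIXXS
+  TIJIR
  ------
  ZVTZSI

Step 1. [col 1: S + R ≡ I (mod 10)] no forcing yet in column 1 (carry-in 0); S=9 is free and consistent — try it, so S=9.
Step 2. [col 1: S + R ≡ I (mod 10)] column 1 (S + R ≡ I (mod 10), carry-in 0) doesn't pin I yet; pick I=3 and continue, so I=3.
Step 3. [col 1: S + R ≡ I (mod 10)] from column 1 (S=9, I=3, carry-in 0, digits 3,9 already taken and all letters distinct): R must equal 4, so R=4.
Step 4. [Z] adding two 5-digit numbers gives at most 5+1 digits, and here it does — Z is that final carry and must be 1. So Z=1.
Step 5. [col 2: X + I ≡ S (mod 10)] in column 2 we have X+I≡S with carry-in 1; given I=3, S=9 and digits 1,3,4,9 already taken and all letters distinct, that pins X to 5, so X=5.
Step 6. [col 3: X + J ≡ Z (mod 10)] from column 3 (X=5, Z=1, carry-in 0, digits 1,3,4,5,9 already taken and all letters distinct): J must equal 6, so J=6.
Step 7. [col 4: I + I ≡ T (mod 10)] in column 4 we have I+I≡T with carry-in 1; given I=3 and digits 1,3,4,5,6,9 already taken and all letters distinct, that pins T to 7. So T=7.
Step 8. [col 5: I + T ≡ V (mod 10)] column 5 reads I+T+carry(0)=V with I=3, T=7; with digits 1,3,4,5,6,7,9 already taken and all letters distinct, the only value for V is 0, so V=0.

Answer: I=3, J=6, R=4, S=9, T=7, V=0, X=5, Z=1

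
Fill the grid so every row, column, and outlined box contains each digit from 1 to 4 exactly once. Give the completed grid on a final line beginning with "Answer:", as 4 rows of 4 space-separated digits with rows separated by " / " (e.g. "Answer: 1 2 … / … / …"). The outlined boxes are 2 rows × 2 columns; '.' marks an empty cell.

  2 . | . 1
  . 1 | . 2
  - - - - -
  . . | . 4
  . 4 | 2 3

Step 1. [r1c2∈{3}] nothing but 3 survives at r1c2. So r1c2=3.
Step 2. [r4c1∈{1}] r4c1 has the single candidate 1. So r4c1=1.
Step 3. [r2c1∈{4}] r2c1 is down to just 4. So r2c1=4.
Step 4. [r3c1∈{3}] r3c1 has the single candidate 3 ⇒ r3c1=3.
Step 5. [r3c2∈{2}] r3c2's peers cover all but 2, so r3c2=2.
Step 6. [r3c3∈{1}] only 1 remains possible at r3c3, so r3c3=1.
Step 7. [r2c3∈{3}] r2c3 has the single candidate 3, so r2c3=3.
Step 8. [r1c3∈{4}] r1c3 has the single candidate 4 ⇒ r1c3=4.

Answer: 2 3 4 1 / 4 1 3 2 / 3 2 1 4 / 1 4 2 3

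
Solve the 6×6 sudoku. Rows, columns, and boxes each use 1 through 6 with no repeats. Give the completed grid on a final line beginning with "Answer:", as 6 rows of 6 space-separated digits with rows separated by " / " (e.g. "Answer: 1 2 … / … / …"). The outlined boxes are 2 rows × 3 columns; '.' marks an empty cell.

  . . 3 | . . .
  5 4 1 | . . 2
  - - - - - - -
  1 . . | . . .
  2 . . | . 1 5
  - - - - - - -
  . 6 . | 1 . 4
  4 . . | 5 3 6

Step 1. [r3c4∈{2,3,4,6}] r3c4 is the only open cell in col 4 admitting 2. So r3c4=2.
Step 2. [r2c5∈{6}] nothing but 6 survives at r2c5. So r2c5=6.
Step 3. [r4c4∈{3,4,6}] 6 has one home in col 4: r4c4 ⇒ r4c4=6.
Step 4. [r5c3∈{2,5}] 5 has one home in row 5: r5c3 ⇒ r5c3=5.
Step 5. [r3c5∈{4}] only 4 remains possible at r3c5. So r3c5=4.
Step 6. [r6c3∈{2}] r6c3's peers cover all but 2 ⇒ r6c3=2.
Step 7. [r4c2∈{3}] r4c2 has the single candidate 3 ⇒ r4c2=3.
Step 8. [r1c4∈{4}] r1c4's peers cover all but 4. So r1c4=4.
Step 9. [r2c4∈{3}] only 3 remains possible at r2c4, so r2c4=3.
Step 10. [r5c1∈{3}] r5c1 is down to just 3 ⇒ r5c1=3.
Step 11. [r1c1∈{6}] only 6 remains possible at r1c1, so r1c1=6.
Step 12. [r3c6∈{3}] nothing but 3 survives at r3c6. So r3c6=3.
Step 13. [r5c5∈{2}] r5c5's peers cover all but 2, so r5c5=2.
Step 14. [r3c2∈{5}] r3c2 is down to just 5 ⇒ r3c2=5.
Step 15. [r1c2∈{2}] only 2 remains possible at r1c2, so r1c2=2.
Step 16. [r4c3∈{4}] r4c3's peers cover all but 4 ⇒ r4c3=4.
Step 17. [r3c3∈{6}] r3c3 is down to just 6. So r3c3=6.
Step 18. [r6c2∈{1}] nothing but 1 survives at r6c2, so r6c2=1.
Step 19. [r1c6∈{1}] r1c6's peers cover all but 1, so r1c6=1.
Step 20. [r1c5∈{5}] r1c5 has the single candidate 5. So r1c5=5.

Answer: 6 2 3 4 5 1 / 5 4 1 3 6 2 / 1 5 6 2 4 3 / 2 3 4 6 1 5 / 3 6 5 1 2 4 / 4 1 2 5 3 6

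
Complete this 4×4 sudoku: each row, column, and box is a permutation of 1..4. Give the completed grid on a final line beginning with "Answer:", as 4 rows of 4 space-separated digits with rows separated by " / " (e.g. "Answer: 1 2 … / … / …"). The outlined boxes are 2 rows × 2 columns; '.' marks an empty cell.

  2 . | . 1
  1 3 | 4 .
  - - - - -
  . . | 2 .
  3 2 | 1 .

Step 1. [r3c1∈{4}] r3c1's peers cover all but 4. So r3c1=4.
Step 2. [r4c4∈{4}] r4c4 is down to just 4, so r4c4=4.
Step 3. [r2c4∈{2}] r2c4 is down to just 2 ⇒ r2c4=2.
Step 4. [r1c2∈{4}] r1c2's peers cover all but 4, so r1c2=4.
Step 5. [r3c2∈{1}] r3c2's peers cover all but 1 ⇒ r3c2=1.
Step 6. [r1c3∈{3}] r1c3's peers cover all but 3, so r1c3=3.
Step 7. [r3c4∈{3}] r3c4's peers cover all but 3 ⇒ r3c4=3.

Answer: 2 4 3 1 / 1 3 4 2 / 4 1 2 3 / 3 2 1 4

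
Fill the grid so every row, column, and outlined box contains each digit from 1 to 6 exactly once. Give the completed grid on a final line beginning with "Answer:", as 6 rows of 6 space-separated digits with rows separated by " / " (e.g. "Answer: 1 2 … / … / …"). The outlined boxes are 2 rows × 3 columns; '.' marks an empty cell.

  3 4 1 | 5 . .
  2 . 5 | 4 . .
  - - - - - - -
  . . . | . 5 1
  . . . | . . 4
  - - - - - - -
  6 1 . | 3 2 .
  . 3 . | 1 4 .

Step 1. [r2c2∈{6}] r2c2 is down to just 6 ⇒ r2c2=6.
Step 2. [r3c2∈{2}] r3c2's peers cover all but 2 ⇒ r3c2=2.
Step 3. [r3c3∈{3,4,6}] 3 has one home in row 3: r3c3. So r3c3=3.
Step 4. [r4c5∈{3,6}] across row 4, 3 lands solely at r4c5. So r4c5=3.
Step 5. [r6c1∈{5}] r6c1's peers cover all but 5, so r6c1=5.
Step 6. [r3c4∈{6}] nothing but 6 survives at r3c4, so r3c4=6.
Step 7. [r6c6∈{6}] r6c6's peers cover all but 6 ⇒ r6c6=6.
Step 8. [r1c6∈{2}] r1c6's peers cover all but 2 ⇒ r1c6=2.
Step 9. [r2c6∈{3}] only 3 remains possible at r2c6 ⇒ r2c6=3.
Step 10. [r5c3∈{4}] r5c3's peers cover all but 4. So r5c3=4.
Step 11. [r4c2∈{5}] only 5 remains possible at r4c2 ⇒ r4c2=5.
Step 12. [r4c4∈{2}] r4c4 has the single candidate 2 ⇒ r4c4=2.
Step 13. [r2c5∈{1}] nothing but 1 survives at r2c5, so r2c5=1.
Step 14. [r3c1∈{4}] r3c1 is down to just 4. So r3c1=4.
Step 15. [r1c5∈{6}] nothing but 6 survives at r1c5. So r1c5=6.
Step 16. [r6c3∈{2}] r6c3 has the single candidate 2, so r6c3=2.
Step 17. [r4c3∈{6}] nothing but 6 survives at r4c3, so r4c3=6.
Step 18. [r5c6∈{5}] only 5 remains possible at r5c6. So r5c6=5.
Step 19. [r4c1∈{1}] nothing but 1 survives at r4c1 ⇒ r4c1=1.

Answer: 3 4 1 5 6 2 / 2 6 5 4 1 3 / 4 2 3 6 5 1 / 1 5 6 2 3 4 / 6 1 4 3 2 5 / 5 3 2 1 4 6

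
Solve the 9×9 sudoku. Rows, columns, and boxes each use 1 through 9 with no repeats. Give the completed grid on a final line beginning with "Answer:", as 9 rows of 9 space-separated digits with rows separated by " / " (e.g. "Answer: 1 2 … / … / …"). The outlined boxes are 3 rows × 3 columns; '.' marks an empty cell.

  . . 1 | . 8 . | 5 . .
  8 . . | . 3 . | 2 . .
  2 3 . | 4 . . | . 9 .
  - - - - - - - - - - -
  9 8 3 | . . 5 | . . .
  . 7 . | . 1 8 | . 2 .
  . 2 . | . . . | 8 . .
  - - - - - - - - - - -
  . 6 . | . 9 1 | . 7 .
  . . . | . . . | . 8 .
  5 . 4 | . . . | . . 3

Step 1. [r6c8∈{1,3,4,5,6}] across col 8, 5 lands solely at r6c8, so r6c8=5.
Step 2. [r6c3∈{6}] nothing but 6 survives at r6c3, so r6c3=6.
Step 3. [r2c4∈{1,5,6,7,9}] r2c4 is the only open cell in col 4 admitting 1 ⇒ r2c4=1.
Step 4. [r1c1∈{4,6,7}] 6 has one home in col 1: r1c1 ⇒ r1c1=6.
Step 5. [r8c1∈{1,3,7}] in col 1, 7 fits only at r8c1 ⇒ r8c1=7.
Step 6. [r7c7∈{4}] only 4 remains possible at r7c7, so r7c7=4.
Step 7. [r9c4∈{2,6,7,8}] in row 9, 8 fits only at r9c4 ⇒ r9c4=8.
Step 8. [r2c2∈{4,5,9}] across col 2, 5 lands solely at r2c2. So r2c2=5.
Step 9. [r3c3∈{7}] only 7 remains possible at r3c3 ⇒ r3c3=7.
Step 10. [r3c6∈{6}] nothing but 6 survives at r3c6, so r3c6=6.
Step 11. [r4c7∈{1,6,7}] col 7 places 7 nowhere but r4c7. So r4c7=7.
Step 12. [r5c7∈{3,6,9}] 3 has one home in col 7: r5c7. So r5c7=3.
Step 13. [r1c2∈{4,9}] in col 2, 4 fits only at r1c2 ⇒ r1c2=4.
Step 14. [r3c7∈{1}] r3c7's peers cover all but 1 ⇒ r3c7=1.
Step 15. [r1c9∈{7}] only 7 remains possible at r1c9. So r1c9=7.
Step 16. [r6c4∈{3,7,9}] in col 4, 7 fits only at r6c4. So r6c4=7.
Step 17. [r6c5∈{4}] r6c5 has the single candidate 4. So r6c5=4.
Step 18. [r9c5∈{2,6,7}] col 5 places 7 nowhere but r9c5, so r9c5=7.
Step 19. [r9c6∈{2}] r9c6 has the single candidate 2 ⇒ r9c6=2.
Step 20. [r1c6∈{9}] r1c6's peers cover all but 9. So r1c6=9.
Step 21. [r6c9∈{1,9}] in row 6, 9 fits only at r6c9 ⇒ r6c9=9.
Step 22. [r4c5∈{2,6}] 2 has one home in col 5: r4c5 ⇒ r4c5=2.
Step 23. [r8c5∈{5,6}] 6 has one home in col 5: r8c5. So r8c5=6.
Step 24. [r4c4∈{6}] only 6 remains possible at r4c4 ⇒ r4c4=6.
Step 25. [r8c7∈{9}] r8c7 is down to just 9, so r8c7=9.
Step 26. [r8c3∈{2}] only 2 remains possible at r8c3. So r8c3=2.
Step 27. [r8c2∈{1}] r8c2's peers cover all but 1 ⇒ r8c2=1.
Step 28. [r9c8∈{1,6}] across row 9, 1 lands solely at r9c8. So r9c8=1.
Step 29. [r4c8∈{4}] r4c8 is down to just 4. So r4c8=4.
Step 30. [r8c9∈{5}] r8c9 is down to just 5. So r8c9=5.
Step 31. [r8c4∈{3}] r8c4's peers cover all but 3 ⇒ r8c4=3.
Step 32. [r2c8∈{6}] only 6 remains possible at r2c8, so r2c8=6.
Step 33. [r9c7∈{6}] nothing but 6 survives at r9c7 ⇒ r9c7=6.
Step 34. [r2c9∈{4}] r2c9 has the single candidate 4, so r2c9=4.
Step 35. [r2c6∈{7}] r2c6's peers cover all but 7. So r2c6=7.
Step 36. [r2c3∈{9}] r2c3's peers cover all but 9. So r2c3=9.
Step 37. [r7c3∈{8}] r7c3 has the single candidate 8. So r7c3=8.
Step 38. [r4c9∈{1}] only 1 remains possible at r4c9. So r4c9=1.
Step 39. [r3c9∈{8}] only 8 remains possible at r3c9, so r3c9=8.
Step 40. [r7c1∈{3}] r7c1 has the single candidate 3, so r7c1=3.
Step 41. [r8c6∈{4}] r8c6 has the single candidate 4 ⇒ r8c6=4.
Step 42. [r1c4∈{2}] r1c4 is down to just 2, so r1c4=2.
Step 43. [r7c9∈{2}] only 2 remains possible at r7c9. So r7c9=2.
Step 44. [r5c1∈{4}] only 4 remains possible at r5c1. So r5c1=4.
Step 45. [r7c4∈{5}] r7c4 is down to just 5, so r7c4=5.
Step 46. [r5c4∈{9}] nothing but 9 survives at r5c4, so r5c4=9.
Step 47. [r3c5∈{5}] r3c5 has the single candidate 5 ⇒ r3c5=5.
Step 48. [r5c9∈{6}] r5c9's peers cover all but 6. So r5c9=6.
Step 49. [r6c6∈{3}] only 3 remains possible at r6c6, so r6c6=3.
Step 50. [r5c3∈{5}] r5c3 is down to just 5. So r5c3=5.
Step 51. [r9c2∈{9}] r9c2 has the single candidate 9. So r9c2=9.
Step 52. [r1c8∈{3}] nothing but 3 survives at r1c8, so r1c8=3.
Step 53. [r6c1∈{1}] nothing but 1 survives at r6c1. So r6c1=1.

Answer: 6 4 1 2 8 9 5 3 7 / 8 5 9 1 3 7 2 6 4 / 2 3 7 4 5 6 1 9 8 / 9 8 3 6 2 5 7 4 1 / 4 7 5 9 1 8 3 2 6 / 1 2 6 7 4 3 8 5 9 / 3 6 8 5 9 1 4 7 2 / 7 1 2 3 6 4 9 8 5 / 5 9 4 8 7 2 6 1 3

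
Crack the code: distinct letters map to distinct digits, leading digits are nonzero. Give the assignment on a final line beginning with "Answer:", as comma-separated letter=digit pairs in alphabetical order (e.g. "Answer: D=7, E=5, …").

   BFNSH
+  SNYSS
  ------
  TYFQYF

Step 1. [col 1: H + S ≡ F (mod 10)] no forcing yet in column 1 (carry-in 0); H=9 is free and consistent — try it, so H=9.
Step 2. [col 1: H + S ≡ F (mod 10)] no forcing yet in column 1 (carry-in 0); F=5 is free and consistent — try it. So F=5.
Step 3. [T] T is the leading digit of a 6-digit sum of two 5-digit numbers; the final carry is exactly 1, so T=1.
Step 4. [col 1: H + S ≡ F (mod 10)] column 1: given H=9, F=5, carry-in 0, and digits 1,5,9 already taken and all letters distinct, H+S≡F (mod 10) forces S=6, so S=6.
Step 5. [col 2: S + S ≡ Y (mod 10)] from column 2 (S=6, carry-in 1, digits 1,5,6,9 already taken and all letters distinct): Y must equal 3 ⇒ Y=3.
Step 6. [col 3: N + Y ≡ Q (mod 10)] Q=4 is one option consistent with column 3 (N + Y ≡ Q (mod 10), carry-in 1) — take it, so Q=4.
Step 7. [col 3: N + Y ≡ Q (mod 10)] column 3: given Y=3, Q=4, carry-in 1, and digits 1,3,4,5,6,9 already taken and all letters distinct, N+Y≡Q (mod 10) forces N=0, so N=0.
Step 8. [col 5: B + S ≡ Y (mod 10)] from column 5 (S=6, Y=3, carry-in 0, digits 0,1,3,4,5,6,9 already taken and all letters distinct): B must equal 7, so B=7.

Answer: B=7, F=5, H=9, N=0, Q=4, S=6, T=1, Y=3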